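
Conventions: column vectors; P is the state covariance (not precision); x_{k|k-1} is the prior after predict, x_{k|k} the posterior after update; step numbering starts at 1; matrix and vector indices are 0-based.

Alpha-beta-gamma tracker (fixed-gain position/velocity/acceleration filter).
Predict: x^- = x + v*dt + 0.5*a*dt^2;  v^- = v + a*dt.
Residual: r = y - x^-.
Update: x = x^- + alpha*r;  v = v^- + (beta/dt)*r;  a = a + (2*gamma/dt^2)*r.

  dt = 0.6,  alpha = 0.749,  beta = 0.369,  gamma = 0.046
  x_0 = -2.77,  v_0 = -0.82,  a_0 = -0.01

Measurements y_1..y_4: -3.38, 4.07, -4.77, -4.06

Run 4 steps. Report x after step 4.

step 1: x_pred=-3.2638  r=-0.1162  x^+=-3.3508  v^+=-0.8975  a^+=-0.0397
step 2: x_pred=-3.8965  r=7.9665  x^+=2.0704  v^+=3.9781  a^+=1.9962
step 3: x_pred=4.8166  r=-9.5866  x^+=-2.3638  v^+=-0.7200  a^+=-0.4537
step 4: x_pred=-2.8774  r=-1.1826  x^+=-3.7632  v^+=-1.7195  a^+=-0.7559

x_post = -3.7632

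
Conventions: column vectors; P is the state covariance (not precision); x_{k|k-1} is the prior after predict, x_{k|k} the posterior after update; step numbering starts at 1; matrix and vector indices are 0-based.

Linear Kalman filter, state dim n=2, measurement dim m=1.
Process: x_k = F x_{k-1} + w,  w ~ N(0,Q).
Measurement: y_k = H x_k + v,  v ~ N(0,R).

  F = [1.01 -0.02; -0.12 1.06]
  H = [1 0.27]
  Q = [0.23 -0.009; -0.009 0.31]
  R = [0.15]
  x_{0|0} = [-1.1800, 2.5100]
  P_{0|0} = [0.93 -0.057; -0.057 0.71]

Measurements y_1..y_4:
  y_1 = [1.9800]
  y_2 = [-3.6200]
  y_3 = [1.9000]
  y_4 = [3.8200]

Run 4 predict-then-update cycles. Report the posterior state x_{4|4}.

step 1: x^-=[-1.2420, 2.8022]  P^-=[1.1813 -0.1979; -0.1979 1.1356]  S=[1.3072]  K=[0.8628; 0.0832]  nu=[2.4654]  x^+=[0.8851, 3.0072]  P^+=[0.2082 -0.2917; -0.2917 1.1266]
step 2: x^-=[0.8339, 3.0814]  P^-=[0.4546 -0.3711; -0.3711 1.6531]  S=[0.5247]  K=[0.6754; 0.1433]  nu=[-5.2858]  x^+=[-2.7363, 2.3238]  P^+=[0.2152 -0.4219; -0.4219 1.6423]
step 3: x^-=[-2.8102, 2.7916]  P^-=[0.4673 -0.5226; -0.5226 2.2657]  S=[0.5002]  K=[0.6520; 0.1782]  nu=[3.9564]  x^+=[-0.2305, 3.4965]  P^+=[0.2546 -0.5807; -0.5807 2.2498]
step 4: x^-=[-0.3027, 3.7339]  P^-=[0.5141 -0.7107; -0.7107 2.9893]  S=[0.4982]  K=[0.6467; 0.1936]  nu=[3.1145]  x^+=[1.7114, 4.3368]  P^+=[0.3057 -0.7730; -0.7730 2.9707]

x_post = [1.7114, 4.3368]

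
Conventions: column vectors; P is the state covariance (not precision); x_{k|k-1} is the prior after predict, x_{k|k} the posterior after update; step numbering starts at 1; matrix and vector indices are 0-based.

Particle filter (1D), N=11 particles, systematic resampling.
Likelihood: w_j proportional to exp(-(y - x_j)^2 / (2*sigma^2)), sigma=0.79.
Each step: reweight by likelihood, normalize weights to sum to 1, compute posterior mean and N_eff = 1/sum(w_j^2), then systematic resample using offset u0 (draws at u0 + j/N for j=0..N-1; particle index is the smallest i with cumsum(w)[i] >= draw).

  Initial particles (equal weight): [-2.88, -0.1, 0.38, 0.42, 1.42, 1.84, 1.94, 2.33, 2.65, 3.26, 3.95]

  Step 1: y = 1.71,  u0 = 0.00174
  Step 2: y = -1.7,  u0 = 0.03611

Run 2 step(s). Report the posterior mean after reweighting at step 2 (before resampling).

step 1: w=[0.0000, 0.0149, 0.0500, 0.0544, 0.1928, 0.2034, 0.1976, 0.1515, 0.1016, 0.0301, 0.0037]  mean=1.8067  Neff=6.3504  idx=[1, 3, 4, 4, 5, 5, 6, 6, 7, 7, 8]
step 2: w=[0.8198, 0.1740, 0.0026, 0.0026, 0.0003, 0.0003, 0.0002, 0.0002, 0.0000, 0.0000, 0.0000]  mean=0.0002  Neff=1.4237  idx=[0, 0, 0, 0, 0, 0, 0, 0, 0, 1, 1]

post_mean = 0.0002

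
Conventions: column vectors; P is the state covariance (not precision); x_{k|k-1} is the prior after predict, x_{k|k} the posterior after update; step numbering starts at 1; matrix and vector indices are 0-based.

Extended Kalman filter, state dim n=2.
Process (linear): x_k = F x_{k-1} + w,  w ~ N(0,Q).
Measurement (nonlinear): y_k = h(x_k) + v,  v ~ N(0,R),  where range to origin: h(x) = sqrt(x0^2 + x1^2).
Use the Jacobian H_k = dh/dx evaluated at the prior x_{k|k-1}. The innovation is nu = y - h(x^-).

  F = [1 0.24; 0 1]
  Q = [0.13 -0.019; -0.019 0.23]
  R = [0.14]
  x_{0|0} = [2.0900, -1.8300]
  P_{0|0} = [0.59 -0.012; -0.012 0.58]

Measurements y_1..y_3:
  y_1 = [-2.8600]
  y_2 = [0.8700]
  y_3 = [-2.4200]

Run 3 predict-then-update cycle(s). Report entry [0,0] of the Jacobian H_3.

step 1: x^-=[1.6508, -1.8300]  P^-=[0.7476 0.1082; 0.1082 0.8100]  H_jac=[0.6698 -0.7425]  S=[0.8144]  K=[0.5163; -0.6495]  nu=[-5.3246]  x^+=[-1.0981, 1.6284]  P^+=[0.5306 0.3813; 0.3813 0.4664]
step 2: x^-=[-0.7073, 1.6284]  P^-=[0.8705 0.4742; 0.4742 0.6964]  H_jac=[-0.3984 0.9172]  S=[0.5175]  K=[0.1705; 0.8693]  nu=[-0.9054]  x^+=[-0.8616, 0.8414]  P^+=[0.8554 0.3975; 0.3975 0.3053]
step 3: x^-=[-0.6597, 0.8414]  P^-=[1.1938 0.4518; 0.4518 0.5353]  H_jac=[-0.6170 0.7870]  S=[0.4873]  K=[-0.7820; 0.2925]  nu=[-3.4891]  x^+=[2.0689, -0.1791]  P^+=[0.8959 0.5633; 0.5633 0.4937]

H_jac[0,0] = -0.6170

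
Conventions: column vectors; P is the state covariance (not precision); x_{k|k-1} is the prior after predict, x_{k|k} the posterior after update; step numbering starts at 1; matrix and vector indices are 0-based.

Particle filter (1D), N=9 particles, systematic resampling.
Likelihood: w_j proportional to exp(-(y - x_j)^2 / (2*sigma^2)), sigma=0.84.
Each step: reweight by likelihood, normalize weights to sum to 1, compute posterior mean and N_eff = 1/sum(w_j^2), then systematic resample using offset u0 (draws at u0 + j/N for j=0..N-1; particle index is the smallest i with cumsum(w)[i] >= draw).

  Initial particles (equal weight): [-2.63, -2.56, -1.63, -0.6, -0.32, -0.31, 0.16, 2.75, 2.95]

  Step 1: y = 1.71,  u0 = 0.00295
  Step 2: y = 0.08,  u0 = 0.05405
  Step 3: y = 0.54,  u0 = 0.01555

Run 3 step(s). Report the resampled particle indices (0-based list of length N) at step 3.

step 1: w=[0.0000, 0.0000, 0.0003, 0.0204, 0.0483, 0.0497, 0.1633, 0.4164, 0.3014]  mean=2.0168  Neff=3.3764  idx=[3, 5, 6, 7, 7, 7, 7, 8, 8]
step 2: w=[0.2724, 0.3394, 0.3763, 0.0024, 0.0024, 0.0024, 0.0024, 0.0011, 0.0011]  mean=-0.1753  Neff=3.0208  idx=[0, 0, 1, 1, 1, 1, 2, 2, 2]
step 3: w=[0.0675, 0.0675, 0.1015, 0.1015, 0.1015, 0.1015, 0.1530, 0.1530, 0.1530]  mean=-0.1335  Neff=8.2959  idx=[0, 1, 3, 4, 5, 6, 6, 7, 8]

resampled_idx = [0, 1, 3, 4, 5, 6, 6, 7, 8]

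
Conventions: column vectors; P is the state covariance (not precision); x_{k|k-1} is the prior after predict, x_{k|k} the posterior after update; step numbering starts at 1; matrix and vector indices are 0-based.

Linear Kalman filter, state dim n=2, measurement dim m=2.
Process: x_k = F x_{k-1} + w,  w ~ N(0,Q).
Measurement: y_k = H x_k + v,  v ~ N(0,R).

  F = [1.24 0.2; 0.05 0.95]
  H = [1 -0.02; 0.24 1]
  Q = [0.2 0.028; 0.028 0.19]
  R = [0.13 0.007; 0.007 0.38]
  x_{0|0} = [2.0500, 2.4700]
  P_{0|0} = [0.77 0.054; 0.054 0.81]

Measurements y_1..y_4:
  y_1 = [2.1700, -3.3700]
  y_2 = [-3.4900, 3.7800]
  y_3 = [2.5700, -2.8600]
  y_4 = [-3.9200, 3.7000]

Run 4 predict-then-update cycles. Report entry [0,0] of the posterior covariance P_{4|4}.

step 1: x^-=[3.0360, 2.4490]  P^-=[1.4431 0.2938; 0.2938 0.9281]  S=[1.5618 0.6272; 0.6272 1.5322]  K=[0.9005 0.0492; -0.1023 0.6936]  nu=[-0.8170, -6.5476]  x^+=[1.9782, -2.0089]  P^+=[0.1174 -0.0032; -0.0032 0.2636]
step 2: x^-=[2.0512, -1.8095]  P^-=[0.3894 0.0816; 0.0816 0.4279]  S=[0.5163 0.1731; 0.1731 0.8695]  K=[0.7324 0.0555; -0.0333 0.5213]  nu=[-5.5774, 5.0972]  x^+=[-1.7509, 1.0334]  P^+=[0.0957 0.0033; 0.0033 0.1971]
step 3: x^-=[-1.9645, 0.8941]  P^-=[0.3566 0.0752; 0.0752 0.3684]  S=[0.4837 0.1601; 0.1601 0.8051]  K=[0.7150 0.0576; -0.0199 0.4840]  nu=[4.5524, -3.2827]  x^+=[1.1015, -0.7851]  P^+=[0.0934 0.0045; 0.0045 0.1827]
step 4: x^-=[1.2088, -0.6907]  P^-=[0.3532 0.0738; 0.0738 0.3556]  S=[0.4804 0.1581; 0.1581 0.7913]  K=[0.7131 0.0579; -0.0176 0.4752]  nu=[-5.1426, 4.1006]  x^+=[-2.2209, 1.3482]  P^+=[0.0932 0.0046; 0.0046 0.1793]

P_post[0,0] = 0.0932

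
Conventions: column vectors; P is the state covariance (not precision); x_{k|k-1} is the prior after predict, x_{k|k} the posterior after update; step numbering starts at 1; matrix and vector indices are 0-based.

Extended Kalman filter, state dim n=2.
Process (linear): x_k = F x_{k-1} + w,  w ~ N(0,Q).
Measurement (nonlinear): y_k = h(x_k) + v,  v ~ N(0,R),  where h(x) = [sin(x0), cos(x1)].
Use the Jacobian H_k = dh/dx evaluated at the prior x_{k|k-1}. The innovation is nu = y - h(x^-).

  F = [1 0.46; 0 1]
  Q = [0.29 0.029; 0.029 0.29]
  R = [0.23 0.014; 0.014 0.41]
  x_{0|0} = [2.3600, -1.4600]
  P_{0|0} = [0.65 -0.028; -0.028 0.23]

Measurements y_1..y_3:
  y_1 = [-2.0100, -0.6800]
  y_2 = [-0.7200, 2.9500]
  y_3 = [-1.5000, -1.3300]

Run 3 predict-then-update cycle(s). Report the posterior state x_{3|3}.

step 1: x^-=[1.6884, -1.4600]  P^-=[0.9629 0.1068; 0.1068 0.5200]  H_jac=[-0.1173 0.0000; 0.0000 0.9939]  S=[0.2433 0.0015; 0.0015 0.9236]  K=[-0.4652 0.1157; -0.0551 0.5596]  nu=[-3.0031, -0.7906]  x^+=[2.9939, -1.7370]  P^+=[0.8981 0.0412; 0.0412 0.2301]
step 2: x^-=[2.1949, -1.7370]  P^-=[1.2746 0.1760; 0.1760 0.5201]  H_jac=[-0.5844 0.0000; 0.0000 0.9862]  S=[0.6653 -0.0874; -0.0874 0.9158]  K=[-1.1086 0.0837; -0.0820 0.5522]  nu=[-1.5315, 3.1155]  x^+=[4.1535, 0.1090]  P^+=[0.4343 0.0191; 0.0191 0.2284]
step 3: x^-=[4.2036, 0.1090]  P^-=[0.7902 0.1531; 0.1531 0.5184]  H_jac=[-0.4871 0.0000; 0.0000 -0.1088]  S=[0.4175 0.0221; 0.0221 0.4161]  K=[-0.9224 0.0090; -0.1720 -0.1264]  nu=[-0.6266, -2.3241]  x^+=[4.7608, 0.5105]  P^+=[0.4353 0.0848; 0.0848 0.4985]

x_post = [4.7608, 0.5105]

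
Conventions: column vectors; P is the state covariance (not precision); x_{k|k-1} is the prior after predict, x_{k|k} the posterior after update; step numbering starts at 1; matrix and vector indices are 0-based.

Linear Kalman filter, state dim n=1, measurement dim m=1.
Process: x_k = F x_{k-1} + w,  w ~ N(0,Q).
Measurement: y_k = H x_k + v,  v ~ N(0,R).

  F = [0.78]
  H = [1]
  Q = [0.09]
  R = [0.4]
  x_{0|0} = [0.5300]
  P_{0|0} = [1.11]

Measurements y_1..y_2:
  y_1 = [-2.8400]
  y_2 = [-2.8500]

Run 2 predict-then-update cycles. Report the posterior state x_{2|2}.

x_post = [-1.9231]

step 1: x^-=[0.4134]  P^-=[0.7653]  S=[1.1653]  K=[0.6567]  nu=[-3.2534]  x^+=[-1.7233]  P^+=[0.2627]
step 2: x^-=[-1.3441]  P^-=[0.2498]  S=[0.6498]  K=[0.3845]  nu=[-1.5059]  x^+=[-1.9231]  P^+=[0.1538]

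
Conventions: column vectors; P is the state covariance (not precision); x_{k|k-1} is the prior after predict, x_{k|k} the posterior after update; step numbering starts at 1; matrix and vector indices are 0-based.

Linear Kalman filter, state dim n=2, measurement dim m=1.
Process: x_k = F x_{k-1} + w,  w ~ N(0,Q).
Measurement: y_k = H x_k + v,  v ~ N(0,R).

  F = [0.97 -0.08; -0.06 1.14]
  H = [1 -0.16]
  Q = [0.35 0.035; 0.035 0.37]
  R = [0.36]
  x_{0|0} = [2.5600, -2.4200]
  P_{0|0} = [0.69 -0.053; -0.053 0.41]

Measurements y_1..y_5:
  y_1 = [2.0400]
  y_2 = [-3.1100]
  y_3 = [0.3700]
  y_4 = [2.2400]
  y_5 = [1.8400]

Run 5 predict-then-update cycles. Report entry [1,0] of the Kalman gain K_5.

K[1,0] = -0.5656

step 1: x^-=[2.6768, -2.9124]  P^-=[1.0101 -0.1014; -0.1014 0.9126]  S=[1.4259]  K=[0.7198; -0.1735]  nu=[-1.1028]  x^+=[1.8831, -2.7210]  P^+=[0.2714 0.0767; 0.0767 0.8696]
step 2: x^-=[2.0443, -3.2150]  P^-=[0.5990 0.0250; 0.0250 1.4907]  S=[0.9892]  K=[0.6015; -0.2158]  nu=[-5.6686]  x^+=[-1.3656, -1.9917]  P^+=[0.2411 0.1534; 0.1534 1.4446]
step 3: x^-=[-1.1653, -2.1886]  P^-=[0.5623 0.0596; 0.0596 2.2273]  S=[0.9602]  K=[0.5756; -0.3090]  nu=[1.1851]  x^+=[-0.4831, -2.5548]  P^+=[0.2441 0.2304; 0.2304 2.1356]
step 4: x^-=[-0.2642, -2.8835]  P^-=[0.5576 0.0820; 0.0820 3.1148]  S=[0.9711]  K=[0.5607; -0.4288]  nu=[2.0428]  x^+=[0.8812, -3.7595]  P^+=[0.2523 0.3154; 0.3154 2.9362]
step 5: x^-=[1.1555, -4.3387]  P^-=[0.5572 0.1028; 0.1028 4.1437]  S=[0.9904]  K=[0.5460; -0.5656]  nu=[-0.0097]  x^+=[1.1502, -4.3332]  P^+=[0.2620 0.4087; 0.4087 3.8269]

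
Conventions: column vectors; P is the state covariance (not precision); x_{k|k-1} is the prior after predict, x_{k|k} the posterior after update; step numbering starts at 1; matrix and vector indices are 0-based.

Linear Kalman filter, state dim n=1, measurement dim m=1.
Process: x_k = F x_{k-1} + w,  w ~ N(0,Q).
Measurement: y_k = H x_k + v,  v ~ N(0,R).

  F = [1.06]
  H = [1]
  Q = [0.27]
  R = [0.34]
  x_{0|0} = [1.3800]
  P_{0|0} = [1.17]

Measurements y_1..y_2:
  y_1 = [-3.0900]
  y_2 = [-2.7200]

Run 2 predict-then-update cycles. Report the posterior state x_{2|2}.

x_post = [-2.6107]

step 1: x^-=[1.4628]  P^-=[1.5846]  S=[1.9246]  K=[0.8233]  nu=[-4.5528]  x^+=[-2.2857]  P^+=[0.2799]
step 2: x^-=[-2.4228]  P^-=[0.5845]  S=[0.9245]  K=[0.6322]  nu=[-0.2972]  x^+=[-2.6107]  P^+=[0.2150]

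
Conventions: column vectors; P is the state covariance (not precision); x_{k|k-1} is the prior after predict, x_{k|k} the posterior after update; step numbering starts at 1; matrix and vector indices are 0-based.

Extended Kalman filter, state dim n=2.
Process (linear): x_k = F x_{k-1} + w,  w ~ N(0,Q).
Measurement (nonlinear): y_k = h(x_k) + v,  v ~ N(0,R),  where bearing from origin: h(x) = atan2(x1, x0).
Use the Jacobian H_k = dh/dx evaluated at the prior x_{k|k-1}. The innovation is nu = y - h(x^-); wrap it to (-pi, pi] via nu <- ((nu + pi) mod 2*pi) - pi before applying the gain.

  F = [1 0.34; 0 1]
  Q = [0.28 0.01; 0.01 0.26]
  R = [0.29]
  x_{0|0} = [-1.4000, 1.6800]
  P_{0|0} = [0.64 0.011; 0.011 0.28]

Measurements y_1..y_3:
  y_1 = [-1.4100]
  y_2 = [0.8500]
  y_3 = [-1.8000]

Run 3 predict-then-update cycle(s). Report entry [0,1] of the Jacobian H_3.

H_jac[0,1] = -0.2360

step 1: x^-=[-0.8288, 1.6800]  P^-=[0.9598 0.1162; 0.1162 0.5400]  H_jac=[-0.4787 -0.2362]  S=[0.5664]  K=[-0.8598; -0.3234]  nu=[2.8441]  x^+=[-3.2741, 0.7602]  P^+=[0.5412 -0.0413; -0.0413 0.4808]
step 2: x^-=[-3.0156, 0.7602]  P^-=[0.8487 0.1322; 0.1322 0.7408]  H_jac=[-0.0786 -0.3118]  S=[0.3737]  K=[-0.2888; -0.6458]  nu=[-2.0446]  x^+=[-2.4251, 2.0807]  P^+=[0.8175 0.0625; 0.0625 0.5849]
step 3: x^-=[-1.7177, 2.0807]  P^-=[1.2076 0.2714; 0.2714 0.8449]  H_jac=[-0.2858 -0.2360]  S=[0.4723]  K=[-0.8664; -0.5863]  nu=[2.2223]  x^+=[-3.6430, 0.7777]  P^+=[0.8531 0.0314; 0.0314 0.6825]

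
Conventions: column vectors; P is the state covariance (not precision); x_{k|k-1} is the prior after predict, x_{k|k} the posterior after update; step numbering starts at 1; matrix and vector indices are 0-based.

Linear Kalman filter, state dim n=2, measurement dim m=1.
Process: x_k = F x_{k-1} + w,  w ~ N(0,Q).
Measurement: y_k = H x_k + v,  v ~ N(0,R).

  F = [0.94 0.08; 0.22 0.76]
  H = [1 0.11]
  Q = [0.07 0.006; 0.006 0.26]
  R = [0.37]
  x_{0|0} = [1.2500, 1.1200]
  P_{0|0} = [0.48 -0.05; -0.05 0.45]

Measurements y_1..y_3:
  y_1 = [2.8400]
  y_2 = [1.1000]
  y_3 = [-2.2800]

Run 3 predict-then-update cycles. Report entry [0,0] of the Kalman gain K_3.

step 1: x^-=[1.2646, 1.1262]  P^-=[0.4895 0.0960; 0.0960 0.5264]  S=[0.8870]  K=[0.5638; 0.1735]  nu=[1.4515]  x^+=[2.0829, 1.3781]  P^+=[0.2076 0.0092; 0.0092 0.4997]
step 2: x^-=[2.0682, 1.5056]  P^-=[0.2580 0.0861; 0.0861 0.5618]  S=[0.6537]  K=[0.4091; 0.2262]  nu=[-1.1338]  x^+=[1.6043, 1.2491]  P^+=[0.1486 0.0256; 0.0256 0.5283]
step 3: x^-=[1.6080, 1.3023]  P^-=[0.2085 0.0876; 0.0876 0.5809]  S=[0.6048]  K=[0.3607; 0.2504]  nu=[-4.0312]  x^+=[0.1540, 0.2927]  P^+=[0.1298 0.0329; 0.0329 0.5430]

K[0,0] = 0.3607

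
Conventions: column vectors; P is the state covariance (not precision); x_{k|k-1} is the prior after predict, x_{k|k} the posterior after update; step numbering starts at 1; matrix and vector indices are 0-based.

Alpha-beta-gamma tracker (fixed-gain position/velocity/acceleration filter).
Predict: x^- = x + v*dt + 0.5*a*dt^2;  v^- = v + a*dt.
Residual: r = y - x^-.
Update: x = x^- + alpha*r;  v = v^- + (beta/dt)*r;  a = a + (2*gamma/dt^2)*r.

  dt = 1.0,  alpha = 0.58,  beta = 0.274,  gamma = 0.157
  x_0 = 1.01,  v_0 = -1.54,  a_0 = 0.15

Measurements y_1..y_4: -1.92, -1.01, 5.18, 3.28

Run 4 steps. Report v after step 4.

v_post = 3.9518

step 1: x_pred=-0.4550  r=-1.4650  x^+=-1.3047  v^+=-1.7914  a^+=-0.3100
step 2: x_pred=-3.2511  r=2.2411  x^+=-1.9513  v^+=-1.4874  a^+=0.3937
step 3: x_pred=-3.2418  r=8.4218  x^+=1.6429  v^+=1.2139  a^+=3.0381
step 4: x_pred=4.3758  r=-1.0958  x^+=3.7403  v^+=3.9518  a^+=2.6940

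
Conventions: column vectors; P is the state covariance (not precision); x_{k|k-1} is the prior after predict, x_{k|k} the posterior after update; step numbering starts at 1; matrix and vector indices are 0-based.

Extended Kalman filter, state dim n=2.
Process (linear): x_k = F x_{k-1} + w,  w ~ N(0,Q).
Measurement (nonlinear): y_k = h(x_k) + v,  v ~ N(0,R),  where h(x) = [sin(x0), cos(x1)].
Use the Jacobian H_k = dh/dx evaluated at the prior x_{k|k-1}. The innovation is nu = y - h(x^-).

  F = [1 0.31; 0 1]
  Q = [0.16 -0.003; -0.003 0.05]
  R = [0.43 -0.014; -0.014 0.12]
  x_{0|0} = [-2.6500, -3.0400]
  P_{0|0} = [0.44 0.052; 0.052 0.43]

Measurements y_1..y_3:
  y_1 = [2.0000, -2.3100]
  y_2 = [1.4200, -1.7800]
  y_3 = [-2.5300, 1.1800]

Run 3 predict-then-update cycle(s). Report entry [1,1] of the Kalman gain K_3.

K[1,1] = 0.5988

step 1: x^-=[-3.5924, -3.0400]  P^-=[0.6736 0.1823; 0.1823 0.4800]  H_jac=[-0.9001 0.0000; 0.0000 0.1014]  S=[0.9757 -0.0306; -0.0306 0.1249]  K=[-0.6215 -0.0044; -0.1571 0.3511]  nu=[1.5643, -1.3152]  x^+=[-4.5588, -3.7476]  P^+=[0.2968 0.0805; 0.0805 0.4371]
step 2: x^-=[-5.7205, -3.7476]  P^-=[0.5488 0.2130; 0.2130 0.4871]  H_jac=[0.8458 0.0000; 0.0000 -0.5696]  S=[0.8226 -0.1166; -0.1166 0.2780]  K=[0.5342 -0.2124; 0.0825 -0.9633]  nu=[0.8866, -0.9581]  x^+=[-5.0435, -2.7515]  P^+=[0.2751 0.0579; 0.0579 0.2050]
step 3: x^-=[-5.8965, -2.7515]  P^-=[0.4906 0.1184; 0.1184 0.2550]  H_jac=[0.9262 0.0000; 0.0000 0.3802]  S=[0.8509 0.0277; 0.0277 0.1569]  K=[0.5278 0.1938; 0.1094 0.5988]  nu=[-2.9071, 2.1049]  x^+=[-7.0227, -1.8093]  P^+=[0.2421 0.0417; 0.0417 0.1849]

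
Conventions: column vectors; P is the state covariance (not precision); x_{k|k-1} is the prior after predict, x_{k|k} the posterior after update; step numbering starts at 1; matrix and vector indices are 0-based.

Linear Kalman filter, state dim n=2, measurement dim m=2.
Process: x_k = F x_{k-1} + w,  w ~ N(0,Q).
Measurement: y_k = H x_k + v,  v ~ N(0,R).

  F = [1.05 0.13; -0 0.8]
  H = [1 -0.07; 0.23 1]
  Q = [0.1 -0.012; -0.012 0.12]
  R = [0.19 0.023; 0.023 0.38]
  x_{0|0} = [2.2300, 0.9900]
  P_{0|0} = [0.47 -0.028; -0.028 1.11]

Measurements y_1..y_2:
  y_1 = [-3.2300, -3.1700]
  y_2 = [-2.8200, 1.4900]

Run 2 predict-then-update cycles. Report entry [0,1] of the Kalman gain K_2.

step 1: x^-=[2.4702, 0.7920]  P^-=[0.6293 0.0799; 0.0799 0.8304]  S=[0.8122 0.1882; 0.1882 1.2805]  K=[0.7529 0.0648; -0.1313 0.6822]  nu=[-5.6448, -4.5301]  x^+=[-2.0733, -1.5573]  P^+=[0.1451 0.0085; 0.0085 0.2542]
step 2: x^-=[-2.3794, -1.2458]  P^-=[0.2667 0.0216; 0.0216 0.2827]  S=[0.4550 0.0858; 0.0858 0.6868]  K=[0.5734 0.0491; -0.0768 0.4285]  nu=[-0.5278, 3.2831]  x^+=[-2.5208, 0.2015]  P^+=[0.1105 0.0064; 0.0064 0.1596]

K[0,1] = 0.0491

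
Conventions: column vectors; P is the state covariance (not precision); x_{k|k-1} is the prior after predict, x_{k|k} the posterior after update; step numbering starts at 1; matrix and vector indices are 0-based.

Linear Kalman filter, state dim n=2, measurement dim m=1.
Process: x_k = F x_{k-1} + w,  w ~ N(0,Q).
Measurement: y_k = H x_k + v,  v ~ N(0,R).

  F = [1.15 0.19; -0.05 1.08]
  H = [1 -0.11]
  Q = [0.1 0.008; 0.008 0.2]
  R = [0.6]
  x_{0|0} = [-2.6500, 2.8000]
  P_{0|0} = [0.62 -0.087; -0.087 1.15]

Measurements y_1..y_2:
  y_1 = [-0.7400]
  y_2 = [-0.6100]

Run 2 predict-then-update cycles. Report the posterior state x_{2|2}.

x_post = [-0.5206, 3.4945]

step 1: x^-=[-2.5155, 3.1565]  P^-=[0.9234 0.1011; 0.1011 1.5523]  S=[1.5200]  K=[0.6002; -0.0458]  nu=[2.1227]  x^+=[-1.2414, 3.0592]  P^+=[0.3759 0.1429; 0.1429 1.5491]
step 2: x^-=[-0.8464, 3.3660]  P^-=[0.7154 0.4804; 0.4804 1.9924]  S=[1.2339]  K=[0.5370; 0.2117]  nu=[0.6066]  x^+=[-0.5206, 3.4945]  P^+=[0.3596 0.3401; 0.3401 1.9371]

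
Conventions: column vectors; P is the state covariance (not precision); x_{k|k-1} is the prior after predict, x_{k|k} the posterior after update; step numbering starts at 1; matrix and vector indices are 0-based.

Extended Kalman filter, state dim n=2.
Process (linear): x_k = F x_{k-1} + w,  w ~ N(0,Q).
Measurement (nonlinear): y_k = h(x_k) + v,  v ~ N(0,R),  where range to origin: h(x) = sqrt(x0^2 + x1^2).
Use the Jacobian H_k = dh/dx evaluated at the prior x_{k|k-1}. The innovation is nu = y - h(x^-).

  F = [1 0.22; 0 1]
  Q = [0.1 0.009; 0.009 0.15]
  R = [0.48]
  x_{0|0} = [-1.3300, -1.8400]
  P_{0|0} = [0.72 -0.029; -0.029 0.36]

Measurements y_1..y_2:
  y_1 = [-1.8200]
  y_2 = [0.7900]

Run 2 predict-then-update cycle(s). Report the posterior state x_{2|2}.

x_post = [0.5139, -0.4368]

step 1: x^-=[-1.7348, -1.8400]  P^-=[0.8247 0.0592; 0.0592 0.5100]  H_jac=[-0.6860 -0.7276]  S=[1.1972]  K=[-0.5085; -0.3439]  nu=[-4.3489]  x^+=[0.4767, -0.3445]  P^+=[0.5151 -0.1502; -0.1502 0.3684]
step 2: x^-=[0.4009, -0.3445]  P^-=[0.5668 -0.0601; -0.0601 0.5184]  H_jac=[0.7584 -0.6517]  S=[1.0857]  K=[0.4321; -0.3532]  nu=[0.2614]  x^+=[0.5139, -0.4368]  P^+=[0.3642 0.1056; 0.1056 0.3830]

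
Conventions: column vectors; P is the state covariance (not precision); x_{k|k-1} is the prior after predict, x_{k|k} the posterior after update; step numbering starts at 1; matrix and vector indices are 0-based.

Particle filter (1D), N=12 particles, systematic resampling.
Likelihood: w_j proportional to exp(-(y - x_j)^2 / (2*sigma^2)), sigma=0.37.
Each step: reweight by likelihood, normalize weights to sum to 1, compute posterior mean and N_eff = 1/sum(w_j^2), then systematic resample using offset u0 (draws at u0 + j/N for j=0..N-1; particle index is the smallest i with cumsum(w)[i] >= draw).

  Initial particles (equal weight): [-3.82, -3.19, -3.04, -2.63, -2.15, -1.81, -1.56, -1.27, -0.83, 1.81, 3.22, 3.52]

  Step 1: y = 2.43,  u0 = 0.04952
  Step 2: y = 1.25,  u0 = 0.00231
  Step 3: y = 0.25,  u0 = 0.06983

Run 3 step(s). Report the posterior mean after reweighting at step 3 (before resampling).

post_mean = 1.8100

step 1: w=[0.0000, 0.0000, 0.0000, 0.0000, 0.0000, 0.0000, 0.0000, 0.0000, 0.0000, 0.6804, 0.2835, 0.0361]  mean=2.2715  Neff=1.8363  idx=[9, 9, 9, 9, 9, 9, 9, 9, 10, 10, 10, 11]
step 2: w=[0.1250, 0.1250, 0.1250, 0.1250, 0.1250, 0.1250, 0.1250, 0.1250, 0.0000, 0.0000, 0.0000, 0.0000]  mean=1.8100  Neff=8.0000  idx=[0, 0, 1, 2, 2, 3, 4, 4, 5, 6, 6, 7]
step 3: w=[0.0833, 0.0833, 0.0833, 0.0833, 0.0833, 0.0833, 0.0833, 0.0833, 0.0833, 0.0833, 0.0833, 0.0833]  mean=1.8100  Neff=12.0000  idx=[0, 1, 2, 3, 4, 5, 6, 7, 8, 9, 10, 11]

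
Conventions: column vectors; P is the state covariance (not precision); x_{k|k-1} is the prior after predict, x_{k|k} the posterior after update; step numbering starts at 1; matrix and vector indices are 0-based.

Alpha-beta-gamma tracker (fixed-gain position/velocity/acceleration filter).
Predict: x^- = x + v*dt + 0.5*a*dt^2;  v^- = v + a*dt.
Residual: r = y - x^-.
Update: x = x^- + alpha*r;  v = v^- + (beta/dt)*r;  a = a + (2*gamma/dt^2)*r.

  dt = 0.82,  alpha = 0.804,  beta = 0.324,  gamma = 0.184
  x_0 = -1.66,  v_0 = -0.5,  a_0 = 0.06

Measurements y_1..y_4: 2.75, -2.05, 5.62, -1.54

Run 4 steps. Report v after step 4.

step 1: x_pred=-2.0498  r=4.7998  x^+=1.8092  v^+=1.4457  a^+=2.6869
step 2: x_pred=3.8981  r=-5.9481  x^+=-0.8842  v^+=1.2988  a^+=-0.5684
step 3: x_pred=-0.0103  r=5.6303  x^+=4.5165  v^+=3.0573  a^+=2.5130
step 4: x_pred=7.8683  r=-9.4083  x^+=0.3040  v^+=1.4005  a^+=-2.6361

v_post = 1.4005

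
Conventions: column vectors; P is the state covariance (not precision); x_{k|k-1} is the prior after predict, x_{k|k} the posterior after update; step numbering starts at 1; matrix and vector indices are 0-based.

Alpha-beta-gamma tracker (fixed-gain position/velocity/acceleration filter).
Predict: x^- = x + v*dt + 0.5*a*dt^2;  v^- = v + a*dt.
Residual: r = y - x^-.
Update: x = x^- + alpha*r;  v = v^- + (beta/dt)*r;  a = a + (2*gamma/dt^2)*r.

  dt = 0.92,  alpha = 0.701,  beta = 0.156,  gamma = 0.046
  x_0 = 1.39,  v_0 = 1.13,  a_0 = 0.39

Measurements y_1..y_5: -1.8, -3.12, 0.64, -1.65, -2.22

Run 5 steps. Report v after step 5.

step 1: x_pred=2.5946  r=-4.3946  x^+=-0.4860  v^+=0.7436  a^+=-0.0877
step 2: x_pred=0.1610  r=-3.2810  x^+=-2.1390  v^+=0.1066  a^+=-0.4443
step 3: x_pred=-2.2289  r=2.8689  x^+=-0.2178  v^+=0.1843  a^+=-0.1325
step 4: x_pred=-0.1043  r=-1.5457  x^+=-1.1878  v^+=-0.1997  a^+=-0.3005
step 5: x_pred=-1.4987  r=-0.7213  x^+=-2.0043  v^+=-0.5984  a^+=-0.3789

v_post = -0.5984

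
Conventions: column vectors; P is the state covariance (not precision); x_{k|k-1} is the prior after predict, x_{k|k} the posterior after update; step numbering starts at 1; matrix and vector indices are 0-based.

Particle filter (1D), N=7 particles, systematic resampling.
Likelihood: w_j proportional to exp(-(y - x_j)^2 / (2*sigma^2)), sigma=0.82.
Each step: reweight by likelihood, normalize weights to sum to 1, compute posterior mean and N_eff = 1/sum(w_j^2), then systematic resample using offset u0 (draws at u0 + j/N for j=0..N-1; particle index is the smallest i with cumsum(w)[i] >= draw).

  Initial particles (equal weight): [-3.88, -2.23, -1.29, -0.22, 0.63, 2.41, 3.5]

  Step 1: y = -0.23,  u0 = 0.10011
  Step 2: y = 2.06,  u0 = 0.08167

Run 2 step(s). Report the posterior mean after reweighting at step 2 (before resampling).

post_mean = 0.4925

step 1: w=[0.0000, 0.0247, 0.2098, 0.4837, 0.2791, 0.0027, 0.0000]  mean=-0.2498  Neff=2.8054  idx=[2, 3, 3, 3, 3, 4, 4]
step 2: w=[0.0005, 0.0402, 0.0402, 0.0402, 0.0402, 0.4194, 0.4194]  mean=0.4925  Neff=2.7916  idx=[3, 5, 5, 5, 6, 6, 6]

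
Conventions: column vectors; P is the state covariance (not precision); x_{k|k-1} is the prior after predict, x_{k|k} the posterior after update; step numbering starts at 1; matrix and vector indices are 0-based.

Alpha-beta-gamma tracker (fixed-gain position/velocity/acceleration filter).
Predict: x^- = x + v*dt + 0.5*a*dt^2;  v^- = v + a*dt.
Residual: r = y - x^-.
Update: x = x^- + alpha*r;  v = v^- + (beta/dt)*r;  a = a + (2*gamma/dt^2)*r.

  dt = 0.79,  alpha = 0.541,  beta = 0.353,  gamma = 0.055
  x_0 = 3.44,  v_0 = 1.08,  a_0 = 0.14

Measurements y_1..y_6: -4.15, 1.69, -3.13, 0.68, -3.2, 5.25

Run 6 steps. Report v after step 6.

step 1: x_pred=4.3369  r=-8.4869  x^+=-0.2545  v^+=-2.6016  a^+=-1.3558
step 2: x_pred=-2.7329  r=4.4229  x^+=-0.3401  v^+=-1.6964  a^+=-0.5763
step 3: x_pred=-1.8601  r=-1.2699  x^+=-2.5471  v^+=-2.7191  a^+=-0.8001
step 4: x_pred=-4.9449  r=5.6249  x^+=-1.9018  v^+=-0.8378  a^+=0.1913
step 5: x_pred=-2.5040  r=-0.6960  x^+=-2.8805  v^+=-0.9977  a^+=0.0686
step 6: x_pred=-3.6473  r=8.8973  x^+=1.1661  v^+=3.0322  a^+=1.6368

v_post = 3.0322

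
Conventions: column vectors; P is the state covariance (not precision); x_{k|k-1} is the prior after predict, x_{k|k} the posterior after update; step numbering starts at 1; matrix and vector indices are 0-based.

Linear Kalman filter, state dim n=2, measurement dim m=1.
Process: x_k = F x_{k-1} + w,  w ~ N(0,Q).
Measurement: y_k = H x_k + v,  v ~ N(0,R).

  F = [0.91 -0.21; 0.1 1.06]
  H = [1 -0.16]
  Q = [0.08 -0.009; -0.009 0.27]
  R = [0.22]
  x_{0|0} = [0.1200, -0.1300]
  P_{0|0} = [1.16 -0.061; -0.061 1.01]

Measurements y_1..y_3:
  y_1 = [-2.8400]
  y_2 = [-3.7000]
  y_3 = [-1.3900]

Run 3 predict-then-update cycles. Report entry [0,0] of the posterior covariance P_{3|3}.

step 1: x^-=[0.1365, -0.1258]  P^-=[1.1085 -0.1858; -0.1858 1.4035]  S=[1.4238]  K=[0.7994; -0.2882]  nu=[-2.9966]  x^+=[-2.2589, 0.7379]  P^+=[0.1986 0.1422; 0.1422 1.2852]
step 2: x^-=[-2.2106, 0.5563]  P^-=[0.2468 -0.1428; -0.1428 1.7462]  S=[0.5572]  K=[0.4839; -0.7577]  nu=[-1.4004]  x^+=[-2.8883, 1.6174]  P^+=[0.1163 0.0615; 0.0615 1.4263]
step 3: x^-=[-2.9680, 1.4256]  P^-=[0.2157 -0.2579; -0.2579 1.8868]  S=[0.5665]  K=[0.4536; -0.9881]  nu=[1.8061]  x^+=[-2.1488, -0.3589]  P^+=[0.0992 -0.0040; -0.0040 1.3337]

P_post[0,0] = 0.0992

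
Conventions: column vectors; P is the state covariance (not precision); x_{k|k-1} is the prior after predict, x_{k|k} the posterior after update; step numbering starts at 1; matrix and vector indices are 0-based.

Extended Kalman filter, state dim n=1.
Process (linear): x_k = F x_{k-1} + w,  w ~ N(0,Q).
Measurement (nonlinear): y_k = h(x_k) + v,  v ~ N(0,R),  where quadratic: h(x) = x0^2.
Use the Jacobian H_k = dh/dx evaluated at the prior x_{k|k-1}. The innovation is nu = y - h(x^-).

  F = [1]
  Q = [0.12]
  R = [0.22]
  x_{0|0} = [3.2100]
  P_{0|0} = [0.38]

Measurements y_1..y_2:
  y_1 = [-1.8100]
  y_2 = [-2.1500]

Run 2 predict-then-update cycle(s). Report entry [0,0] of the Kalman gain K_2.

step 1: x^-=[3.2100]  P^-=[0.5000]  H_jac=[6.4200]  S=[20.8282]  K=[0.1541]  nu=[-12.1141]  x^+=[1.3430]  P^+=[0.0053]
step 2: x^-=[1.3430]  P^-=[0.1253]  H_jac=[2.6860]  S=[1.1239]  K=[0.2994]  nu=[-3.9536]  x^+=[0.1592]  P^+=[0.0245]

K[0,0] = 0.2994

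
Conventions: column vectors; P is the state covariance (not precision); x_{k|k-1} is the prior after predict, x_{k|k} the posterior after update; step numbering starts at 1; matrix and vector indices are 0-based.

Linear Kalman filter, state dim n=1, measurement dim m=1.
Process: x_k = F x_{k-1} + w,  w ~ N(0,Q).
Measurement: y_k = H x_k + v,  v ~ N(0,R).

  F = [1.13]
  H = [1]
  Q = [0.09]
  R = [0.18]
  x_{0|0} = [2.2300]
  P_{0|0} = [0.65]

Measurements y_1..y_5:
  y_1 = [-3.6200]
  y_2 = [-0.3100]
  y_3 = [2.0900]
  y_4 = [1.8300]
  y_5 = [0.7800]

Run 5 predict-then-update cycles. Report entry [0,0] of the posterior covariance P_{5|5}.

P_post[0,0] = 0.0982

step 1: x^-=[2.5199]  P^-=[0.9200]  S=[1.1000]  K=[0.8364]  nu=[-6.1399]  x^+=[-2.6153]  P^+=[0.1505]
step 2: x^-=[-2.9553]  P^-=[0.2822]  S=[0.4622]  K=[0.6106]  nu=[2.6453]  x^+=[-1.3401]  P^+=[0.1099]
step 3: x^-=[-1.5143]  P^-=[0.2303]  S=[0.4103]  K=[0.5613]  nu=[3.6043]  x^+=[0.5089]  P^+=[0.1010]
step 4: x^-=[0.5751]  P^-=[0.2190]  S=[0.3990]  K=[0.5489]  nu=[1.2549]  x^+=[1.2639]  P^+=[0.0988]
step 5: x^-=[1.4282]  P^-=[0.2162]  S=[0.3962]  K=[0.5456]  nu=[-0.6482]  x^+=[1.0745]  P^+=[0.0982]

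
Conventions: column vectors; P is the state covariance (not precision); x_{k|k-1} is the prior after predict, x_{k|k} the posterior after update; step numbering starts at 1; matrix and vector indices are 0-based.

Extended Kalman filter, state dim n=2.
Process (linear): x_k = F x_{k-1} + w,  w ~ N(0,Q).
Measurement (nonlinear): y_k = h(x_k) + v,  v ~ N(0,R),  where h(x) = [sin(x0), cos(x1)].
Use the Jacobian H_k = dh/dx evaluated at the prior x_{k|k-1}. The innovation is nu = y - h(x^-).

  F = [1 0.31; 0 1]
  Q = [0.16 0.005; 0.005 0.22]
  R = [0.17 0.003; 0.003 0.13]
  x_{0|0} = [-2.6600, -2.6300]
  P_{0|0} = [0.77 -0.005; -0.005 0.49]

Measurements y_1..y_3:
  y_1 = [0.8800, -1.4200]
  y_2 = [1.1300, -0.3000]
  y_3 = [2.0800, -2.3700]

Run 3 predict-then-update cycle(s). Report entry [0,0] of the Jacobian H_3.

step 1: x^-=[-3.4753, -2.6300]  P^-=[0.9740 0.1519; 0.1519 0.7100]  H_jac=[-0.9448 0.0000; 0.0000 0.4896]  S=[1.0395 -0.0673; -0.0673 0.3002]  K=[-0.8821 0.0501; -0.0641 1.1436]  nu=[0.5525, -0.5480]  x^+=[-3.9900, -3.2921]  P^+=[0.1585 0.0079; 0.0079 0.3033]
step 2: x^-=[-5.0106, -3.2921]  P^-=[0.3526 0.1069; 0.1069 0.5233]  H_jac=[0.2938 0.0000; 0.0000 -0.1500]  S=[0.2004 -0.0017; -0.0017 0.1418]  K=[0.5159 -0.1069; 0.1520 -0.5518]  nu=[0.1741, 0.6887]  x^+=[-4.9944, -3.6457]  P^+=[0.2974 0.0823; 0.0823 0.4752]
step 3: x^-=[-6.1245, -3.6457]  P^-=[0.5541 0.2346; 0.2346 0.6952]  H_jac=[0.9874 0.0000; 0.0000 -0.4830]  S=[0.7103 -0.1089; -0.1089 0.2922]  K=[0.7540 -0.1068; 0.1591 -1.0899]  nu=[1.9220, -1.4944]  x^+=[-4.5157, -1.7111]  P^+=[0.1295 0.0241; 0.0241 0.2924]

H_jac[0,0] = 0.9874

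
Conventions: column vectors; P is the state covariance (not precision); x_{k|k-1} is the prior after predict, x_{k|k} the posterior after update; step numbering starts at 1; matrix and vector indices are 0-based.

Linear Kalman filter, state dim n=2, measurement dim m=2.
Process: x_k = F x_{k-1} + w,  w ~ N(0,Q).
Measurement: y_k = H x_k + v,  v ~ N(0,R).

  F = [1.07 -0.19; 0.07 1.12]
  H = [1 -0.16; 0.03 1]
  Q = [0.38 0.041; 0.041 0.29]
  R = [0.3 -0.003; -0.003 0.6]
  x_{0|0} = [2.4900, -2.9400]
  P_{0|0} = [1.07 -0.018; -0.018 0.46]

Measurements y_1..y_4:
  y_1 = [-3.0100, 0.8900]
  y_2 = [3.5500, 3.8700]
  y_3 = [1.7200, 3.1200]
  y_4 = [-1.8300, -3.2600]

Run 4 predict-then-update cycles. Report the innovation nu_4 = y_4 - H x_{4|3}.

step 1: x^-=[3.2229, -3.1185]  P^-=[1.6290 0.0019; 0.0019 0.8694]  S=[1.9506 -0.0913; -0.0913 1.4710]  K=[0.8390 0.0866; -0.0428 0.5884]  nu=[-6.7319, 3.9118]  x^+=[-2.0863, -0.5287]  P^+=[0.2581 0.0417; 0.0417 0.3519]
step 2: x^-=[-2.1319, -0.7382]  P^-=[0.6713 0.0349; 0.0349 0.7393]  S=[0.9790 -0.0664; -0.0664 1.3420]  K=[0.6850 0.0749; -0.0479 0.5493]  nu=[5.5638, 4.6721]  x^+=[2.0294, 1.5616]  P^+=[0.2111 0.0366; 0.0366 0.3286]
step 3: x^-=[1.8748, 1.8910]  P^-=[0.6187 0.0302; 0.0302 0.7090]  S=[0.9272 -0.0678; -0.0678 1.3114]  K=[0.6673 0.0717; -0.0504 0.5387]  nu=[0.1478, 1.1727]  x^+=[2.0575, 2.5154]  P^+=[0.2056 0.0349; 0.0349 0.3223]
step 4: x^-=[1.7236, 2.9612]  P^-=[0.6128 0.0291; 0.0291 0.7008]  S=[0.9214 -0.0678; -0.0678 1.3031]  K=[0.6652 0.0710; -0.0507 0.5358]  nu=[-3.0798, -6.2730]  x^+=[-0.7708, -0.2439]  P^+=[0.2049 0.0345; 0.0345 0.3206]

innov = [-3.0798, -6.2730]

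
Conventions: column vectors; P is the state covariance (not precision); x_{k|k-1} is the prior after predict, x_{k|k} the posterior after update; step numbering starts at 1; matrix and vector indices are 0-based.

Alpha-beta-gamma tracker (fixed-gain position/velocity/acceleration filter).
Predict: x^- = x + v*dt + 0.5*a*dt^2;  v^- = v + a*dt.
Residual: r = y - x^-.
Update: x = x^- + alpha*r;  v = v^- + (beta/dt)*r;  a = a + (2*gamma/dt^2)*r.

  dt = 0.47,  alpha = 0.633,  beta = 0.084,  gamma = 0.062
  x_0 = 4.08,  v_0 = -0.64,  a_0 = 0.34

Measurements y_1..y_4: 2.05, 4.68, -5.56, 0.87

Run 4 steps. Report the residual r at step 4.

resid = 4.4945

step 1: x_pred=3.8168  r=-1.7668  x^+=2.6984  v^+=-0.7960  a^+=-0.6517
step 2: x_pred=2.2523  r=2.4277  x^+=3.7890  v^+=-0.6684  a^+=0.7110
step 3: x_pred=3.5534  r=-9.1134  x^+=-2.2154  v^+=-1.9630  a^+=-4.4047
step 4: x_pred=-3.6245  r=4.4945  x^+=-0.7795  v^+=-3.2300  a^+=-1.8818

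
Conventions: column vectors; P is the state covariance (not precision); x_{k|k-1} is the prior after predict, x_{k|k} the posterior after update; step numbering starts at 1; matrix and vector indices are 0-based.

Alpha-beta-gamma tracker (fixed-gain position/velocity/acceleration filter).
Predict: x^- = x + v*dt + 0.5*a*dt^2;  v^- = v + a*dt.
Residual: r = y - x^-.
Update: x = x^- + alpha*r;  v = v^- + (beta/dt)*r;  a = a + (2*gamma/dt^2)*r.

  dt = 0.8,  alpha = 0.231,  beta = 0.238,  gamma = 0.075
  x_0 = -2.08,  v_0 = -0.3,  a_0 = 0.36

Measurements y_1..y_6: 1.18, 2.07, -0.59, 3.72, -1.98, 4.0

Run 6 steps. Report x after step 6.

x_post = 5.2014

step 1: x_pred=-2.2048  r=3.3848  x^+=-1.4229  v^+=0.9950  a^+=1.1533
step 2: x_pred=-0.2579  r=2.3279  x^+=0.2799  v^+=2.6102  a^+=1.6989
step 3: x_pred=2.9117  r=-3.5017  x^+=2.1028  v^+=2.9276  a^+=0.8782
step 4: x_pred=4.7258  r=-1.0058  x^+=4.4935  v^+=3.3309  a^+=0.6425
step 5: x_pred=7.3638  r=-9.3438  x^+=5.2054  v^+=1.0651  a^+=-1.5475
step 6: x_pred=5.5622  r=-1.5622  x^+=5.2014  v^+=-0.6377  a^+=-1.9136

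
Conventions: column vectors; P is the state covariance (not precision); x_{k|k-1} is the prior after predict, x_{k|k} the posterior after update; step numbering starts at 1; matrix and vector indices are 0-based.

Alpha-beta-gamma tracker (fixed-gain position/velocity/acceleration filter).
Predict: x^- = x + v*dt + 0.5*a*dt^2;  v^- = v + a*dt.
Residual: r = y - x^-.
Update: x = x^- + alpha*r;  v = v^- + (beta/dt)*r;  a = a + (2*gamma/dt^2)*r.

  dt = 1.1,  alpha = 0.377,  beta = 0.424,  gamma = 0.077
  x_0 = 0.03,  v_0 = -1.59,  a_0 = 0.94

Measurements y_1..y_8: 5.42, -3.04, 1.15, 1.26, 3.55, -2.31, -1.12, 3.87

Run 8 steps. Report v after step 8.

step 1: x_pred=-1.1503  r=6.5703  x^+=1.3267  v^+=1.9766  a^+=1.7762
step 2: x_pred=4.5755  r=-7.6155  x^+=1.7045  v^+=0.9950  a^+=0.8070
step 3: x_pred=3.2871  r=-2.1371  x^+=2.4814  v^+=1.0589  a^+=0.5350
step 4: x_pred=3.9698  r=-2.7098  x^+=2.9482  v^+=0.6028  a^+=0.1901
step 5: x_pred=3.7263  r=-0.1763  x^+=3.6598  v^+=0.7439  a^+=0.1676
step 6: x_pred=4.5796  r=-6.8896  x^+=1.9822  v^+=-1.7273  a^+=-0.7092
step 7: x_pred=-0.3469  r=-0.7731  x^+=-0.6383  v^+=-2.8054  a^+=-0.8076
step 8: x_pred=-4.2129  r=8.0829  x^+=-1.1657  v^+=-0.5782  a^+=0.2211

v_post = -0.5782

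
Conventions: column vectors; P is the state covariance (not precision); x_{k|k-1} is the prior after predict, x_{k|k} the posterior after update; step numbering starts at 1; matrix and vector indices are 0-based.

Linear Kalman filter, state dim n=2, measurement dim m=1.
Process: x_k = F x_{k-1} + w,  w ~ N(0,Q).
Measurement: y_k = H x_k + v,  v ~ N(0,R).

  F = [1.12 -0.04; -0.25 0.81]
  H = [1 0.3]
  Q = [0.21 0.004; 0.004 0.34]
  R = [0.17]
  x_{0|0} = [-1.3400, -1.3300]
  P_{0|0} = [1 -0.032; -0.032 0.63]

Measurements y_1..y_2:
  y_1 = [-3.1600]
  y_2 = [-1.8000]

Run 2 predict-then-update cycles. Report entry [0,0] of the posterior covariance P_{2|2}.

step 1: x^-=[-1.4476, -0.7423]  P^-=[1.4683 -0.3258; -0.3258 0.8288]  S=[1.5174]  K=[0.9032; -0.0508]  nu=[-1.4897]  x^+=[-2.7931, -0.6666]  P^+=[0.2304 -0.2561; -0.2561 0.8249]
step 2: x^-=[-3.1016, 0.1583]  P^-=[0.5233 -0.3221; -0.3221 0.9993]  S=[0.5899]  K=[0.7232; -0.0379]  nu=[1.2541]  x^+=[-2.1947, 0.1109]  P^+=[0.2147 -0.3060; -0.3060 0.9985]

P_post[0,0] = 0.2147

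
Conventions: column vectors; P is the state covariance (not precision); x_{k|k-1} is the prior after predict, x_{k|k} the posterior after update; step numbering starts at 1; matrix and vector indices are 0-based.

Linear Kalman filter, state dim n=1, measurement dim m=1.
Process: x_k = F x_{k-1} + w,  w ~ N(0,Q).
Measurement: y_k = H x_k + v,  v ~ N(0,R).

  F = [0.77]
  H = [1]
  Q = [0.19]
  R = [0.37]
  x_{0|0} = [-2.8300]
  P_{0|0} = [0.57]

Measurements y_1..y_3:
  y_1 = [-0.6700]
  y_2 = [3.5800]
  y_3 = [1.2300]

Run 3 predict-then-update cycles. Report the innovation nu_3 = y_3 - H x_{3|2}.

innov = [0.3651]

step 1: x^-=[-2.1791]  P^-=[0.5280]  S=[0.8980]  K=[0.5880]  nu=[1.5091]  x^+=[-1.2918]  P^+=[0.2175]
step 2: x^-=[-0.9947]  P^-=[0.3190]  S=[0.6890]  K=[0.4630]  nu=[4.5747]  x^+=[1.1233]  P^+=[0.1713]
step 3: x^-=[0.8649]  P^-=[0.2916]  S=[0.6616]  K=[0.4407]  nu=[0.3651]  x^+=[1.0258]  P^+=[0.1631]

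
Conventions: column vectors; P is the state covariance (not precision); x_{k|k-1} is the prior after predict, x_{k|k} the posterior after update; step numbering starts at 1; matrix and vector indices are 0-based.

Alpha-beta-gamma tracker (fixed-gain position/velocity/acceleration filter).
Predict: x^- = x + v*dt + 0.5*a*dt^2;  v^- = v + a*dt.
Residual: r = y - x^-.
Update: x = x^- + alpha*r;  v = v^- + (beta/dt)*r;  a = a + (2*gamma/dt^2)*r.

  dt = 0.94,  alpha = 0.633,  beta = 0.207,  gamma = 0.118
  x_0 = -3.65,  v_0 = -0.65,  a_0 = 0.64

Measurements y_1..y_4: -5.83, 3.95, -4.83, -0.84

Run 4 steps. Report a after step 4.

a_post = 0.0824

step 1: x_pred=-3.9782  r=-1.8518  x^+=-5.1504  v^+=-0.4562  a^+=0.1454
step 2: x_pred=-5.5150  r=9.4650  x^+=0.4764  v^+=1.7648  a^+=2.6734
step 3: x_pred=3.3164  r=-8.1464  x^+=-1.8403  v^+=2.4839  a^+=0.4976
step 4: x_pred=0.7144  r=-1.5544  x^+=-0.2695  v^+=2.6093  a^+=0.0824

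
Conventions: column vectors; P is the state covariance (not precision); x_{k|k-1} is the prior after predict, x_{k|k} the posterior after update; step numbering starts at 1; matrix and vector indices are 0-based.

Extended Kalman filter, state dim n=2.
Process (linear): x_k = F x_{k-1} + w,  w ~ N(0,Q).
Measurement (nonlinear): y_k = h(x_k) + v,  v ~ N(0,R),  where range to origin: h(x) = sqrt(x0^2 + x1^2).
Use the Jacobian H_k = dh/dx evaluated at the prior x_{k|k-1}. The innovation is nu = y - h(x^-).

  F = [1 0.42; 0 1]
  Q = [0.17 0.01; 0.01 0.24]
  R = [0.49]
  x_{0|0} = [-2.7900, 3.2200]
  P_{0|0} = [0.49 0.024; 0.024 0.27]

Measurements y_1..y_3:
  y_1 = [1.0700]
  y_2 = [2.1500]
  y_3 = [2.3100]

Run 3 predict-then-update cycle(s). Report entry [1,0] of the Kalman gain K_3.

step 1: x^-=[-1.4376, 3.2200]  P^-=[0.7278 0.1474; 0.1474 0.5100]  H_jac=[-0.4077 0.9131]  S=[0.9265]  K=[-0.1750; 0.4378]  nu=[-2.4563]  x^+=[-1.0078, 2.1446]  P^+=[0.6994 0.2184; 0.2184 0.3324]
step 2: x^-=[-0.1071, 2.1446]  P^-=[1.1115 0.3680; 0.3680 0.5724]  H_jac=[-0.0499 0.9988]  S=[1.0271]  K=[0.3039; 0.5388]  nu=[0.0027]  x^+=[-0.1062, 2.1461]  P^+=[1.0167 0.1998; 0.1998 0.2743]
step 3: x^-=[0.7951, 2.1461]  P^-=[1.4029 0.3250; 0.3250 0.5143]  H_jac=[0.3474 0.9377]  S=[1.3233]  K=[0.5986; 0.4498]  nu=[0.0214]  x^+=[0.8079, 2.1557]  P^+=[0.9287 -0.0313; -0.0313 0.2466]

K[1,0] = 0.4498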